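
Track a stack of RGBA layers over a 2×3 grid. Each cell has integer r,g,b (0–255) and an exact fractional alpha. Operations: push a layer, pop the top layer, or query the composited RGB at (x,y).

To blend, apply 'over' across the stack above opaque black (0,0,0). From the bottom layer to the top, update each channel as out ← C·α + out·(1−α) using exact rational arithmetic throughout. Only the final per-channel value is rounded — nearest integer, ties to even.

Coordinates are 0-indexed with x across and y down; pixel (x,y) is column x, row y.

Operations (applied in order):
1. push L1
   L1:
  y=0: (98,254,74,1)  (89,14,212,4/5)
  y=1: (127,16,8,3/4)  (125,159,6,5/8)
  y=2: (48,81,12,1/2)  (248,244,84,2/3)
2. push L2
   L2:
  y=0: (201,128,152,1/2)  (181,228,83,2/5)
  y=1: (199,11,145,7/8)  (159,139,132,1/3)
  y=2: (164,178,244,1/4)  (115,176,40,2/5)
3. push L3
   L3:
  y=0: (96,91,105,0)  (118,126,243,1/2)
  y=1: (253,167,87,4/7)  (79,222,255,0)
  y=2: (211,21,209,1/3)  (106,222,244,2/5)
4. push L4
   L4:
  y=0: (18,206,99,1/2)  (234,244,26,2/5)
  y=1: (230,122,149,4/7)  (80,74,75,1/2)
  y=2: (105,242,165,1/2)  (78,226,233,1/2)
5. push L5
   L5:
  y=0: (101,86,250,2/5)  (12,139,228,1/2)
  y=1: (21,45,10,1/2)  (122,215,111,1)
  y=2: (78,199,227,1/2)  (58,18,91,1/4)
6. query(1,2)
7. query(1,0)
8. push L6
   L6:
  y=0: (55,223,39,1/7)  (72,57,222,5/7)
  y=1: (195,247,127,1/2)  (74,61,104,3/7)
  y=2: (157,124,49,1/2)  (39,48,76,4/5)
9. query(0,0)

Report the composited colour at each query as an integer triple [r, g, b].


query (1,2) [L1,L2,L3,L4,L5] — begin 0,0,0
L1 α=2/3: [496/3, 488/3, 56]
L2 α=2/5: [726/5, 168, 248/5]
L3 α=2/5: [3238/25, 948/5, 3184/25]
L4 α=1/2: [2594/25, 1039/5, 9009/50]
L5 α=1/4: [2308/25, 3207/20, 31577/200]
→ [92, 160, 158]

at x=1,y=0 over L1,L2,L3,L4,L5:
after L1 α=4/5: [356/5, 56/5, 848/5]
after L2 α=2/5: [2878/25, 2448/25, 3374/25]
after L3 α=1/2: [2914/25, 2799/25, 9449/50]
after L4 α=2/5: [20442/125, 20597/125, 30947/250]
after L5 α=1/2: [10971/125, 18986/125, 87947/500]
→ [88, 152, 176]

query (0,0) [L1,L2,L3,L4,L5,L6] — begin 0,0,0
+L1 (α=1) → [98, 254, 74]
+L2 (α=1/2) → [299/2, 191, 113]
+L3 (α=0) → [299/2, 191, 113]
+L4 (α=1/2) → [335/4, 397/2, 106]
+L5 (α=2/5) → [1813/20, 307/2, 818/5]
+L6 (α=1/7) → [5989/70, 1144/7, 729/5]
→ [86, 163, 146]


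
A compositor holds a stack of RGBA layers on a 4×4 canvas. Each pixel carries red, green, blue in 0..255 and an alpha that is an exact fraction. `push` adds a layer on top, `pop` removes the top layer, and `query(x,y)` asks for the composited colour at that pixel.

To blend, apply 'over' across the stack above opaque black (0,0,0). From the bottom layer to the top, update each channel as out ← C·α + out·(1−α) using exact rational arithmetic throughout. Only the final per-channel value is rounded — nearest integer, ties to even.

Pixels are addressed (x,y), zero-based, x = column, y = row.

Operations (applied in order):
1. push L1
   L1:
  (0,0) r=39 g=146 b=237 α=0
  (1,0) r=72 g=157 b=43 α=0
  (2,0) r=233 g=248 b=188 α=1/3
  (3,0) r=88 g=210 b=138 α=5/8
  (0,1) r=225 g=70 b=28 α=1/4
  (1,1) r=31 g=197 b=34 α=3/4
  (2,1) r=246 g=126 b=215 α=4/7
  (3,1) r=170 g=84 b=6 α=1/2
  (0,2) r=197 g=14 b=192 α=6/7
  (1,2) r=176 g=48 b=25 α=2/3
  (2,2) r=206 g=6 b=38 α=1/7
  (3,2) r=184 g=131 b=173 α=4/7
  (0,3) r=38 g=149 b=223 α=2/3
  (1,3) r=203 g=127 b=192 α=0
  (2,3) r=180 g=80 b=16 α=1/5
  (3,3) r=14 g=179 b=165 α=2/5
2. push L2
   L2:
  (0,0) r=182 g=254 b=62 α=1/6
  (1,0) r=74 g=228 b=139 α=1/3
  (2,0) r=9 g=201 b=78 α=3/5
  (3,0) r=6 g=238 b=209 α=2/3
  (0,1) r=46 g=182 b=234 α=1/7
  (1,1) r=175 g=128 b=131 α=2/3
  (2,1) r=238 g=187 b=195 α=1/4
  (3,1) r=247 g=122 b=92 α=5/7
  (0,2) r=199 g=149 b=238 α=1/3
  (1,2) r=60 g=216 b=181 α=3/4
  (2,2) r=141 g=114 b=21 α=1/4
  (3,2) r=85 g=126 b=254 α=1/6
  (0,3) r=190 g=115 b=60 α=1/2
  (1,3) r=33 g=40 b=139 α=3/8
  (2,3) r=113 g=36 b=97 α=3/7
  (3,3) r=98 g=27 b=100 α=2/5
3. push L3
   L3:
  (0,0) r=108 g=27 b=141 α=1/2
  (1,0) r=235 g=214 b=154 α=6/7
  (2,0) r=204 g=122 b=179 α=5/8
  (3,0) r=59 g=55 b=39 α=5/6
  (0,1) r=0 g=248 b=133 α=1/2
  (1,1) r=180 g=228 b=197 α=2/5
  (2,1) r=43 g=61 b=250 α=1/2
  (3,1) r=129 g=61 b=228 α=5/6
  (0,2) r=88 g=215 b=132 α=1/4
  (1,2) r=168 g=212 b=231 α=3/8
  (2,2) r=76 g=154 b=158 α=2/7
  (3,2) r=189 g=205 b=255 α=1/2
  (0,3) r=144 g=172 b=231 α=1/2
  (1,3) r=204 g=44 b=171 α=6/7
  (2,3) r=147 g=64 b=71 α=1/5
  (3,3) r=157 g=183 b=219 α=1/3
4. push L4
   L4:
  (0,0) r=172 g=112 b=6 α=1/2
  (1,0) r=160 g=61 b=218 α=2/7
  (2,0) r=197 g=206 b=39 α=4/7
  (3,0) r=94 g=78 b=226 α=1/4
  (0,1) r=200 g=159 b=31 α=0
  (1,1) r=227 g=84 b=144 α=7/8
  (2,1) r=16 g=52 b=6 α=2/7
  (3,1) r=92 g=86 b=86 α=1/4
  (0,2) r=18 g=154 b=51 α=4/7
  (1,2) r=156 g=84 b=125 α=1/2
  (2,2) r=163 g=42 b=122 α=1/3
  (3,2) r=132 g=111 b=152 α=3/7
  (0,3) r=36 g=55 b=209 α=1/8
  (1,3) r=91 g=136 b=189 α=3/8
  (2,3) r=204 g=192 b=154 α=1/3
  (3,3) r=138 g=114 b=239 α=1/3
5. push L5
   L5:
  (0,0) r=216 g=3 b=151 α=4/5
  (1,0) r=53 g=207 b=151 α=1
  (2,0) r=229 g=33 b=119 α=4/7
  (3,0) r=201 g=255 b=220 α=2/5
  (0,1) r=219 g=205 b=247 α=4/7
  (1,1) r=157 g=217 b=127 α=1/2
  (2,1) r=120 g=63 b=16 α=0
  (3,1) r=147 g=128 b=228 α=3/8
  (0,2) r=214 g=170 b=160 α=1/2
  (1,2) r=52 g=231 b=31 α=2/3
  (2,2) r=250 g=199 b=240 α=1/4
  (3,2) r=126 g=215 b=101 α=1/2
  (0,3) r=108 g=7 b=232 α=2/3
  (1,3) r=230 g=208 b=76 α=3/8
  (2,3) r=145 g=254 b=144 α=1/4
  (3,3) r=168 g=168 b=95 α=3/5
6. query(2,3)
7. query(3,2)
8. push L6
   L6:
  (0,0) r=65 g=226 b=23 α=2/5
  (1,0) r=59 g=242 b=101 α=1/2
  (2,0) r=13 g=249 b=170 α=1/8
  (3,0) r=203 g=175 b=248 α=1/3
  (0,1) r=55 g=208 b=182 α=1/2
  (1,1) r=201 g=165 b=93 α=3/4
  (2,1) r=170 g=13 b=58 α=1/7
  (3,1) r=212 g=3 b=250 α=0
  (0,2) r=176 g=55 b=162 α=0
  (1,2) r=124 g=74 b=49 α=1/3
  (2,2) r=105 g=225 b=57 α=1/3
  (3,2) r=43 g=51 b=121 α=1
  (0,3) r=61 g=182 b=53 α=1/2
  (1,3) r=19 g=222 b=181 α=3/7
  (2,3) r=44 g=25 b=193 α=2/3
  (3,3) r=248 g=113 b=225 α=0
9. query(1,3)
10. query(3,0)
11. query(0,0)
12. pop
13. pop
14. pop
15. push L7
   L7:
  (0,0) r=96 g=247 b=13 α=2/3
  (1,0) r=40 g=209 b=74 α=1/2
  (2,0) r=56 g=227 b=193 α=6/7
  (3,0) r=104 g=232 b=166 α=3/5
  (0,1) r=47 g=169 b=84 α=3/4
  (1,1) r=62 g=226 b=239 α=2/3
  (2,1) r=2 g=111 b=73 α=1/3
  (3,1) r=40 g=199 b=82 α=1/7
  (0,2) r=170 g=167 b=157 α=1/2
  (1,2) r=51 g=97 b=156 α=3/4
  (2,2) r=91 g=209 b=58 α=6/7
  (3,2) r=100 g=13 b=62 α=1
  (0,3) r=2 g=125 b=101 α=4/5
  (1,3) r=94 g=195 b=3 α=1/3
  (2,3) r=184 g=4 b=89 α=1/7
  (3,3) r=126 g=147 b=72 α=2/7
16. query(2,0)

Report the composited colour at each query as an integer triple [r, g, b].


query (2,3) [L1,L2,L3,L4,L5] — begin 0,0,0
+L1 (α=1/5) → [36, 16, 16/5]
+L2 (α=3/7) → [69, 172/7, 217/5]
+L3 (α=1/5) → [423/5, 1136/35, 1223/25]
+L4 (α=1/3) → [622/5, 8992/105, 6296/75]
+L5 (α=1/4) → [2591/20, 8941/70, 2474/25]
→ [130, 128, 99]

query (3,2) [L1,L2,L3,L4,L5] — begin 0,0,0
+L1 (α=4/7) → [736/7, 524/7, 692/7]
+L2 (α=1/6) → [1425/14, 1751/21, 873/7]
+L3 (α=1/2) → [4071/28, 3028/21, 1329/7]
+L4 (α=3/7) → [6843/49, 19105/147, 8508/49]
+L5 (α=1/2) → [13017/98, 25355/147, 13457/98]
= [133, 172, 137]

(1,3) stack=L1,L2,L3,L4,L5,L6; from [0,0,0]:
after L1 α=0: [0, 0, 0]
after L2 α=3/8: [99/8, 15, 417/8]
after L3 α=6/7: [1413/8, 279/7, 8625/56]
after L4 α=3/8: [9249/64, 4251/56, 74877/448]
after L5 α=3/8: [90405/512, 56199/448, 476529/3584]
after L6 α=3/7: [97701/896, 130791/784, 963057/6272]
→ [109, 167, 154]

at x=3,y=0 over L1,L2,L3,L4,L5,L6:
+L1 (α=5/8) → [55, 525/4, 345/4]
+L2 (α=2/3) → [67/3, 2429/12, 2017/12]
+L3 (α=5/6) → [476/9, 5729/72, 4357/72]
+L4 (α=1/4) → [379/6, 7601/96, 9781/96]
+L5 (α=2/5) → [1183/10, 23921/160, 23861/160]
+L6 (α=1/3) → [2198/15, 37921/240, 14567/80]
→ [147, 158, 182]

(0,0) stack=L1,L2,L3,L4,L5,L6; from [0,0,0]:
+L1 (α=0) → [0, 0, 0]
+L2 (α=1/6) → [91/3, 127/3, 31/3]
+L3 (α=1/2) → [415/6, 104/3, 227/3]
+L4 (α=1/2) → [1447/12, 220/3, 245/6]
+L5 (α=4/5) → [2363/12, 256/15, 3869/30]
+L6 (α=2/5) → [2883/20, 2516/25, 4329/50]
→ [144, 101, 87]

(2,0) stack=L1,L2,L3,L7; from [0,0,0]:
after L1 α=1/3: [233/3, 248/3, 188/3]
after L2 α=3/5: [547/15, 461/3, 1078/15]
after L3 α=5/8: [5647/40, 1071/8, 5553/40]
after L7 α=6/7: [19087/280, 11967/56, 51873/280]
rounded: [68, 214, 185]


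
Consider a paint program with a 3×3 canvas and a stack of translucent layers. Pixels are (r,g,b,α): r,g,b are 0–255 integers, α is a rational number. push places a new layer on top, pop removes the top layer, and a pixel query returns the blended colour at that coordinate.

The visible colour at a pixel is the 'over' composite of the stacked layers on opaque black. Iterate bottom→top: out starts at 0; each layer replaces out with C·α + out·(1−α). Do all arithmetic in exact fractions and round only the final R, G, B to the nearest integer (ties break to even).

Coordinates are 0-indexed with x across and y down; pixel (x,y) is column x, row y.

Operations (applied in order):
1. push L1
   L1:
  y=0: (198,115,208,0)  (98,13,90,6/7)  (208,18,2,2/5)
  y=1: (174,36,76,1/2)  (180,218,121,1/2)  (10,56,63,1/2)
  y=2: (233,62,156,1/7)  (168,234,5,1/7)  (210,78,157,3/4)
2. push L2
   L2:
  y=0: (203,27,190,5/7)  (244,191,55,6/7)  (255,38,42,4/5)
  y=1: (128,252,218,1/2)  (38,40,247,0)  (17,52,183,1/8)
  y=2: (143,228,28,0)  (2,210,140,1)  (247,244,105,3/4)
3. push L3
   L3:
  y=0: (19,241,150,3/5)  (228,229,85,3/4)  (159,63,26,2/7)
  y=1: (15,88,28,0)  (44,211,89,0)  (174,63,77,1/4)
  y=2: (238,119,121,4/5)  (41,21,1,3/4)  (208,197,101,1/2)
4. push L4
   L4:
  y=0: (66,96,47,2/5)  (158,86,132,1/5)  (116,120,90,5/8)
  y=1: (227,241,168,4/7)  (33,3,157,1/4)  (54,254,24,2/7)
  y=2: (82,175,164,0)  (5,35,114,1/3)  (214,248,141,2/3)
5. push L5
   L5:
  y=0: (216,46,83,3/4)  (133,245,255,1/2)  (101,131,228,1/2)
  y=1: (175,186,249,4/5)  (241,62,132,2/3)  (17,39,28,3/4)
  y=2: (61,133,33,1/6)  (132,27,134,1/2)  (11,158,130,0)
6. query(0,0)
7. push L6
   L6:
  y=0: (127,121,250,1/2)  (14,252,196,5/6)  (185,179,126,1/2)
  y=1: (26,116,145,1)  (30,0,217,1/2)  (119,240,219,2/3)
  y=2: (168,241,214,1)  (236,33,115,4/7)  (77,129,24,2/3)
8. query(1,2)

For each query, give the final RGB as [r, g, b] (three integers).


(0,0) stack=L1,L2,L3,L4,L5; from [0,0,0]:
L1 α=0: [0, 0, 0]
L2 α=5/7: [145, 135/7, 950/7]
L3 α=3/5: [347/5, 5331/35, 1010/7]
L4 α=2/5: [1701/25, 22713/175, 3688/35]
L5 α=3/4: [17901/100, 46863/700, 12403/140]
→ [179, 67, 89]

at x=1,y=2 over L1,L2,L3,L4,L5,L6:
after L1 α=1/7: [24, 234/7, 5/7]
after L2 α=1: [2, 210, 140]
after L3 α=3/4: [125/4, 273/4, 143/4]
after L4 α=1/3: [45/2, 343/6, 371/6]
after L5 α=1/2: [309/4, 505/12, 1175/12]
after L6 α=4/7: [4703/28, 1033/28, 3015/28]
→ [168, 37, 108]


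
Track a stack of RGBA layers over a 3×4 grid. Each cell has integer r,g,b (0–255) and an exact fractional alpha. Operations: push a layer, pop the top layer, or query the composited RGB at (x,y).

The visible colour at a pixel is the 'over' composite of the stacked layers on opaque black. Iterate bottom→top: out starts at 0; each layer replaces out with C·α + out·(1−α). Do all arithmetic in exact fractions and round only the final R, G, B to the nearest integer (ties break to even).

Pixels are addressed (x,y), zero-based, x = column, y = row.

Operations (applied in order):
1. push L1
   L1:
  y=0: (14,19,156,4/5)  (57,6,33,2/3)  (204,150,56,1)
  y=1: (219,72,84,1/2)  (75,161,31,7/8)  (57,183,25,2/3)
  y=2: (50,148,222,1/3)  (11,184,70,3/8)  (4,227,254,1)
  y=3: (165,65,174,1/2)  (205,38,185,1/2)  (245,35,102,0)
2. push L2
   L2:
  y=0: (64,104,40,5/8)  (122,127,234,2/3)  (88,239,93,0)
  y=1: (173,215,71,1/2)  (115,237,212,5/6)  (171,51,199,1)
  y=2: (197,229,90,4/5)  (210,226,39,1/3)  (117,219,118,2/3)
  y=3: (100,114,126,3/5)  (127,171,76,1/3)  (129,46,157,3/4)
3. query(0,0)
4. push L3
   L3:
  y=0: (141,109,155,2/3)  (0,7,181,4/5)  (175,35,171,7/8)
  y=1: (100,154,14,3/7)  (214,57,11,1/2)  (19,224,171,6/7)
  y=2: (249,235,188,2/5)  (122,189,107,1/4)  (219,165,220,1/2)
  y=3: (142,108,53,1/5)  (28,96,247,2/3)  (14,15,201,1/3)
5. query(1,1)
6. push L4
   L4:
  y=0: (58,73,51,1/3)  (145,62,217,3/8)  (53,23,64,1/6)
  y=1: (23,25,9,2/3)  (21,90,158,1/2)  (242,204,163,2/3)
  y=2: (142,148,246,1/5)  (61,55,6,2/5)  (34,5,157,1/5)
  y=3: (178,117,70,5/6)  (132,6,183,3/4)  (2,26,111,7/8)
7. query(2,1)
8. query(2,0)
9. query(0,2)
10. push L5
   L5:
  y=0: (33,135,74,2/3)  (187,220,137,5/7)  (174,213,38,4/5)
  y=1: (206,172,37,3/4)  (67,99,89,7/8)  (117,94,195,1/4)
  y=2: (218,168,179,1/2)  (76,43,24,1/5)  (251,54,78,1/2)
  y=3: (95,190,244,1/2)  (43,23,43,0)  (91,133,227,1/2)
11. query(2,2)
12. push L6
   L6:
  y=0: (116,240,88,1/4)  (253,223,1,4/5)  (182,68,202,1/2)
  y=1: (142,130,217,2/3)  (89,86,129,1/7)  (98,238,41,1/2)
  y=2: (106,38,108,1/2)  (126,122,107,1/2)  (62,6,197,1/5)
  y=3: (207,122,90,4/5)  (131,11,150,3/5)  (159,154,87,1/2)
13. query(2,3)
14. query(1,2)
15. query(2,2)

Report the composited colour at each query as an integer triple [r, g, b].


query (0,0) [L1,L2] — begin 0,0,0
L1 α=4/5: [56/5, 76/5, 624/5]
L2 α=5/8: [221/5, 707/10, 359/5]
= [44, 71, 72]

at x=1,y=1 over L1,L2,L3:
after L1 α=7/8: [525/8, 1127/8, 217/8]
after L2 α=5/6: [5125/48, 10607/48, 2899/16]
after L3 α=1/2: [15397/96, 13343/96, 3075/32]
→ [160, 139, 96]

query (2,1) [L1,L2,L3,L4] — begin 0,0,0
L1 α=2/3: [38, 122, 50/3]
L2 α=1: [171, 51, 199]
L3 α=6/7: [285/7, 1395/7, 175]
L4 α=2/3: [3673/21, 1417/7, 167]
rounded: [175, 202, 167]

query (2,0) [L1,L2,L3,L4] — begin 0,0,0
+L1 (α=1) → [204, 150, 56]
+L2 (α=0) → [204, 150, 56]
+L3 (α=7/8) → [1429/8, 395/8, 1253/8]
+L4 (α=1/6) → [2523/16, 2159/48, 2259/16]
→ [158, 45, 141]

(0,2) stack=L1,L2,L3,L4; from [0,0,0]:
+L1 (α=1/3) → [50/3, 148/3, 74]
+L2 (α=4/5) → [2414/15, 2896/15, 434/5]
+L3 (α=2/5) → [4904/25, 5246/25, 3182/25]
+L4 (α=1/5) → [23166/125, 24684/125, 18878/125]
= [185, 197, 151]

query (2,2) [L1,L2,L3,L4,L5] — begin 0,0,0
+L1 (α=1) → [4, 227, 254]
+L2 (α=2/3) → [238/3, 665/3, 490/3]
+L3 (α=1/2) → [895/6, 580/3, 575/3]
+L4 (α=1/5) → [1892/15, 467/3, 2771/15]
+L5 (α=1/2) → [5657/30, 629/6, 3941/30]
= [189, 105, 131]

at x=2,y=3 over L1,L2,L3,L4,L5,L6:
+L1 (α=0) → [0, 0, 0]
+L2 (α=3/4) → [387/4, 69/2, 471/4]
+L3 (α=1/3) → [415/6, 28, 291/2]
+L4 (α=7/8) → [499/48, 105/4, 1845/16]
+L5 (α=1/2) → [4867/96, 637/8, 5477/32]
+L6 (α=1/2) → [20131/192, 1869/16, 8261/64]
= [105, 117, 129]

query (1,2) [L1,L2,L3,L4,L5,L6] — begin 0,0,0
L1 α=3/8: [33/8, 69, 105/4]
L2 α=1/3: [291/4, 364/3, 61/2]
L3 α=1/4: [1361/16, 553/4, 397/8]
L4 α=2/5: [1207/16, 2099/20, 1287/40]
L5 α=1/5: [1511/20, 2314/25, 1527/50]
L6 α=1/2: [4031/40, 2682/25, 6877/100]
→ [101, 107, 69]

(2,2) stack=L1,L2,L3,L4,L5,L6; from [0,0,0]:
+L1 (α=1) → [4, 227, 254]
+L2 (α=2/3) → [238/3, 665/3, 490/3]
+L3 (α=1/2) → [895/6, 580/3, 575/3]
+L4 (α=1/5) → [1892/15, 467/3, 2771/15]
+L5 (α=1/2) → [5657/30, 629/6, 3941/30]
+L6 (α=1/5) → [12244/75, 1276/15, 10837/75]
rounded: [163, 85, 144]


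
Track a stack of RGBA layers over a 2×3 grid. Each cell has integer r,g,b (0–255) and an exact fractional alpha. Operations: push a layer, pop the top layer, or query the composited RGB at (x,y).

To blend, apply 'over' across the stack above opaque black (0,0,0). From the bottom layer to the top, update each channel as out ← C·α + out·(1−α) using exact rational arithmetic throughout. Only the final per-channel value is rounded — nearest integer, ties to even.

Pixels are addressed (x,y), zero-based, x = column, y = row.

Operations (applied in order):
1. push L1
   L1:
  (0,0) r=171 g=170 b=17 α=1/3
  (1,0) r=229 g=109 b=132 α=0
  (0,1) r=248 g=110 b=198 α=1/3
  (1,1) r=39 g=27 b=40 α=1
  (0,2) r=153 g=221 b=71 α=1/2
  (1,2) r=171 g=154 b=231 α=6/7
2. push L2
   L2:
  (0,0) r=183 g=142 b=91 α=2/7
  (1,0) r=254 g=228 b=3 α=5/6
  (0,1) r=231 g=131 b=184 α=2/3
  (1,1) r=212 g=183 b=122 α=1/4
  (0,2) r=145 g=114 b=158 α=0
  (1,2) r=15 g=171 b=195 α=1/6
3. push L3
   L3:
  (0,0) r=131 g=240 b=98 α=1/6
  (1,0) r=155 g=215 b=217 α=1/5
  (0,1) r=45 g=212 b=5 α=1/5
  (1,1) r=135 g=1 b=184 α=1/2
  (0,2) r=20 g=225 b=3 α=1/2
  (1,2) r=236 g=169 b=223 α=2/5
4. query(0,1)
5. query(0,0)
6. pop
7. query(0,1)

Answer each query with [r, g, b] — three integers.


query (0,1) [L1,L2,L3] — begin 0,0,0
L1 α=1/3: [248/3, 110/3, 66]
L2 α=2/3: [1634/9, 896/9, 434/3]
L3 α=1/5: [6941/45, 5492/45, 1751/15]
→ [154, 122, 117]

query (0,0) [L1,L2,L3] — begin 0,0,0
+L1 (α=1/3) → [57, 170/3, 17/3]
+L2 (α=2/7) → [93, 1702/21, 631/21]
+L3 (α=1/6) → [298/3, 6775/63, 5213/126]
rounded: [99, 108, 41]

at x=0,y=1 over L1,L2:
L1 α=1/3: [248/3, 110/3, 66]
L2 α=2/3: [1634/9, 896/9, 434/3]
= [182, 100, 145]


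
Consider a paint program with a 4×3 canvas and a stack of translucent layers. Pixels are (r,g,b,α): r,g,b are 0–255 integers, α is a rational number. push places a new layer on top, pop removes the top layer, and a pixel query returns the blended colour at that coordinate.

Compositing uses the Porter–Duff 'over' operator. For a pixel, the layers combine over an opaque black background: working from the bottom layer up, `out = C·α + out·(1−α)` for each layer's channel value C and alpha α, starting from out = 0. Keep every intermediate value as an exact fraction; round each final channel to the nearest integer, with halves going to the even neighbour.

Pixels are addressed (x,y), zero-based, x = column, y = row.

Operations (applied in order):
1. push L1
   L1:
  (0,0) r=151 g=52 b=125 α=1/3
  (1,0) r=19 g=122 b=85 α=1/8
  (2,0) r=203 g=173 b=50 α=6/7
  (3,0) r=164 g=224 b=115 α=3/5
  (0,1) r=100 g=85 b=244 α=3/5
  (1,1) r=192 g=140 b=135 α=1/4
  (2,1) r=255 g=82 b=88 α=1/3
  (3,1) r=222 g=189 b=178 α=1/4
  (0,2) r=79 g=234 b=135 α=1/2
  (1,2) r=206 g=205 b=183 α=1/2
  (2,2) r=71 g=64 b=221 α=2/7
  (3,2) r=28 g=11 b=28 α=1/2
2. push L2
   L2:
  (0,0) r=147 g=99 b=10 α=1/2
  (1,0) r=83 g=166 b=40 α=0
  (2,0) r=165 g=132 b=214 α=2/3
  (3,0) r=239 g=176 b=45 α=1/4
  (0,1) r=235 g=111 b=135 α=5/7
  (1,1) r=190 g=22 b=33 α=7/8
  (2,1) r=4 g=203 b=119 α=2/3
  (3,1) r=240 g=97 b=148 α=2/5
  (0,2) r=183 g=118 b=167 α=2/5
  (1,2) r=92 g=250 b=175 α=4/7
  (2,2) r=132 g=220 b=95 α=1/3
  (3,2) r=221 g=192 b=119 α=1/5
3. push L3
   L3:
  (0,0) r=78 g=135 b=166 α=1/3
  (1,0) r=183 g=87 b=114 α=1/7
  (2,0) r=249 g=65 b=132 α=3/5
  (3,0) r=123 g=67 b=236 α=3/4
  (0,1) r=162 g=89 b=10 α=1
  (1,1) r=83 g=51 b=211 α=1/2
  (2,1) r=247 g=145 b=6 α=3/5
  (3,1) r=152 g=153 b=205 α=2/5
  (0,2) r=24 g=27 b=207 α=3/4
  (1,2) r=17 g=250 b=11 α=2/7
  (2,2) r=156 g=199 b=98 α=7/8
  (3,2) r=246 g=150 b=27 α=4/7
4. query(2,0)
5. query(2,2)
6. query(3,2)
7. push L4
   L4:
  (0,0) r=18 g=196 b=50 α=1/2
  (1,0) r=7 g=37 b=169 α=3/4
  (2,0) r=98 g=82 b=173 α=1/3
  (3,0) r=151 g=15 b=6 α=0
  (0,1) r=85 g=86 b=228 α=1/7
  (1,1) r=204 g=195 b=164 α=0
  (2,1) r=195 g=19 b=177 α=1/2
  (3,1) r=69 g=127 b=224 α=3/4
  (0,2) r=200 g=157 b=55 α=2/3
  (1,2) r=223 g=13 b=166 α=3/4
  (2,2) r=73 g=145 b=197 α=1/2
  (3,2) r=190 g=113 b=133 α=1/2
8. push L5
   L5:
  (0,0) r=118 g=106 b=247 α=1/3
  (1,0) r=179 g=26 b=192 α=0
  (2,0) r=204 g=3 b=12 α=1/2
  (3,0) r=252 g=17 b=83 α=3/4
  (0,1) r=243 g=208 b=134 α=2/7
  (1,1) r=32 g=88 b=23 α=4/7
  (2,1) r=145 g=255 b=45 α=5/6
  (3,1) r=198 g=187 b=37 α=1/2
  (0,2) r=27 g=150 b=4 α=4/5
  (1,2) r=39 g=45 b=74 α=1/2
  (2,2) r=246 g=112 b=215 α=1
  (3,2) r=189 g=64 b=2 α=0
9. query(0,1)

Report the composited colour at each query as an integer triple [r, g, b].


at x=2,y=0 over L1,L2,L3:
after L1 α=6/7: [174, 1038/7, 300/7]
after L2 α=2/3: [168, 962/7, 3296/21]
after L3 α=3/5: [1083/5, 3289/35, 14908/105]
= [217, 94, 142]

at x=2,y=2 over L1,L2,L3:
L1 α=2/7: [142/7, 128/7, 442/7]
L2 α=1/3: [1208/21, 1796/21, 1549/21]
L3 α=7/8: [6035/42, 31049/168, 15955/168]
→ [144, 185, 95]

(3,2) stack=L1,L2,L3; from [0,0,0]:
after L1 α=1/2: [14, 11/2, 14]
after L2 α=1/5: [277/5, 214/5, 35]
after L3 α=4/7: [5751/35, 3642/35, 213/7]
rounded: [164, 104, 30]

at x=0,y=1 over L1,L2,L3,L4,L5:
+L1 (α=3/5) → [60, 51, 732/5]
+L2 (α=5/7) → [185, 657/7, 4839/35]
+L3 (α=1) → [162, 89, 10]
+L4 (α=1/7) → [151, 620/7, 288/7]
+L5 (α=2/7) → [1241/7, 6012/49, 3316/49]
= [177, 123, 68]


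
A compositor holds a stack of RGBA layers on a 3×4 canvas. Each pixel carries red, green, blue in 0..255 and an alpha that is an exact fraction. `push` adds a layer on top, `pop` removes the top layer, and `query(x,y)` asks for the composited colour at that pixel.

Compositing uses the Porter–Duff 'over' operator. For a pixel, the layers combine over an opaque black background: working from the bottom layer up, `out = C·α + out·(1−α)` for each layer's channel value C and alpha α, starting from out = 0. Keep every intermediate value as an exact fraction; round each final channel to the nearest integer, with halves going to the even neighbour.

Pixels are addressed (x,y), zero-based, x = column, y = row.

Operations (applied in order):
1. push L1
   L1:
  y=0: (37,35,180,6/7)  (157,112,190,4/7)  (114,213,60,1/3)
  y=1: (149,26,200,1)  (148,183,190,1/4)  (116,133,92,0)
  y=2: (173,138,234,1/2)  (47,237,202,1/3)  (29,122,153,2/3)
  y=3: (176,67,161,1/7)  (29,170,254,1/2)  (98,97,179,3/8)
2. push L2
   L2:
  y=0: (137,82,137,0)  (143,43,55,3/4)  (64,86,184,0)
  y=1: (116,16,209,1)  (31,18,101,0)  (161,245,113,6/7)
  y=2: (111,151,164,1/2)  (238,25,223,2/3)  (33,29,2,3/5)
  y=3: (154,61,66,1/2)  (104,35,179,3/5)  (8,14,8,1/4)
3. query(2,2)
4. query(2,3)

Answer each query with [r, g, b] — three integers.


(2,2) stack=L1,L2; from [0,0,0]:
after L1 α=2/3: [58/3, 244/3, 102]
after L2 α=3/5: [413/15, 749/15, 42]
→ [28, 50, 42]

query (2,3) [L1,L2] — begin 0,0,0
+L1 (α=3/8) → [147/4, 291/8, 537/8]
+L2 (α=1/4) → [473/16, 985/32, 1675/32]
→ [30, 31, 52]


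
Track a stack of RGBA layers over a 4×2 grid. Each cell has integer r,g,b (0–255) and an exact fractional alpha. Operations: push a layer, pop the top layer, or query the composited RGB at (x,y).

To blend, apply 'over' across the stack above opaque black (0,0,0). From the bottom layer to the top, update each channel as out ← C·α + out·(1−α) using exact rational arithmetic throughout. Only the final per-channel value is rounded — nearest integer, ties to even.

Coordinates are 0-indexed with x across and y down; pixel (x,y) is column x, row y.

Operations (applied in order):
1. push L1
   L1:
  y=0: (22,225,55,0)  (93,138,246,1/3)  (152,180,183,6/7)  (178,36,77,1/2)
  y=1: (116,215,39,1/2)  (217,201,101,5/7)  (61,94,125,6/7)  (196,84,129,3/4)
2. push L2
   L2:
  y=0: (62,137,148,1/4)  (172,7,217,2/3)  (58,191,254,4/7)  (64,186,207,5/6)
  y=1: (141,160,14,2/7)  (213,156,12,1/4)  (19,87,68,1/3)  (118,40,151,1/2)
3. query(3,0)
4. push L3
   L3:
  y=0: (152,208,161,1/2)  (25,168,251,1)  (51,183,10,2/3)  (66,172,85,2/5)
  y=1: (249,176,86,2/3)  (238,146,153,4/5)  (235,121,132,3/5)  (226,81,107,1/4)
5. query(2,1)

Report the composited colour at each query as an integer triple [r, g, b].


(3,0) stack=L1,L2; from [0,0,0]:
after L1 α=1/2: [89, 18, 77/2]
after L2 α=5/6: [409/6, 158, 2147/12]
rounded: [68, 158, 179]

at x=2,y=1 over L1,L2,L3:
+L1 (α=6/7) → [366/7, 564/7, 750/7]
+L2 (α=1/3) → [865/21, 579/7, 1976/21]
+L3 (α=3/5) → [3307/21, 3699/35, 12268/105]
→ [157, 106, 117]


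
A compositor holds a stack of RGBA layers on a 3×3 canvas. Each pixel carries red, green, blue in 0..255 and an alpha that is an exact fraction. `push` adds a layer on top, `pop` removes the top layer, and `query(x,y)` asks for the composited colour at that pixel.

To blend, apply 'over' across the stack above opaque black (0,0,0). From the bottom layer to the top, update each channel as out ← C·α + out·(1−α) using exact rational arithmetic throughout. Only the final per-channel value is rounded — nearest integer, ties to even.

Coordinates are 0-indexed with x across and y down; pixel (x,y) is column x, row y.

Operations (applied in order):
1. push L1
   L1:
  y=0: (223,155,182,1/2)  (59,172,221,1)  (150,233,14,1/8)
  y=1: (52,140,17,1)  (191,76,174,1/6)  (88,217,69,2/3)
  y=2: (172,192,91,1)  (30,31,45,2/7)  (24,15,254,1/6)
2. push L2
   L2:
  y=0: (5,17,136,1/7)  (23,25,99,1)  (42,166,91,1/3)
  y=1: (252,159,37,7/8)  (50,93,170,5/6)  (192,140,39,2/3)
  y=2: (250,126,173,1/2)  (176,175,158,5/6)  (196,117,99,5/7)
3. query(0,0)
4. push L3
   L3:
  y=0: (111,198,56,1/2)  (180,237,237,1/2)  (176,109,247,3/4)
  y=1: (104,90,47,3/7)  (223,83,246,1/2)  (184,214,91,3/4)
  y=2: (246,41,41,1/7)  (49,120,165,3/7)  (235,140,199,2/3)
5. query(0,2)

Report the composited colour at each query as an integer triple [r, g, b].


(0,0) stack=L1,L2; from [0,0,0]:
+L1 (α=1/2) → [223/2, 155/2, 91]
+L2 (α=1/7) → [674/7, 482/7, 682/7]
= [96, 69, 97]

(0,2) stack=L1,L2,L3; from [0,0,0]:
after L1 α=1: [172, 192, 91]
after L2 α=1/2: [211, 159, 132]
after L3 α=1/7: [216, 995/7, 119]
= [216, 142, 119]


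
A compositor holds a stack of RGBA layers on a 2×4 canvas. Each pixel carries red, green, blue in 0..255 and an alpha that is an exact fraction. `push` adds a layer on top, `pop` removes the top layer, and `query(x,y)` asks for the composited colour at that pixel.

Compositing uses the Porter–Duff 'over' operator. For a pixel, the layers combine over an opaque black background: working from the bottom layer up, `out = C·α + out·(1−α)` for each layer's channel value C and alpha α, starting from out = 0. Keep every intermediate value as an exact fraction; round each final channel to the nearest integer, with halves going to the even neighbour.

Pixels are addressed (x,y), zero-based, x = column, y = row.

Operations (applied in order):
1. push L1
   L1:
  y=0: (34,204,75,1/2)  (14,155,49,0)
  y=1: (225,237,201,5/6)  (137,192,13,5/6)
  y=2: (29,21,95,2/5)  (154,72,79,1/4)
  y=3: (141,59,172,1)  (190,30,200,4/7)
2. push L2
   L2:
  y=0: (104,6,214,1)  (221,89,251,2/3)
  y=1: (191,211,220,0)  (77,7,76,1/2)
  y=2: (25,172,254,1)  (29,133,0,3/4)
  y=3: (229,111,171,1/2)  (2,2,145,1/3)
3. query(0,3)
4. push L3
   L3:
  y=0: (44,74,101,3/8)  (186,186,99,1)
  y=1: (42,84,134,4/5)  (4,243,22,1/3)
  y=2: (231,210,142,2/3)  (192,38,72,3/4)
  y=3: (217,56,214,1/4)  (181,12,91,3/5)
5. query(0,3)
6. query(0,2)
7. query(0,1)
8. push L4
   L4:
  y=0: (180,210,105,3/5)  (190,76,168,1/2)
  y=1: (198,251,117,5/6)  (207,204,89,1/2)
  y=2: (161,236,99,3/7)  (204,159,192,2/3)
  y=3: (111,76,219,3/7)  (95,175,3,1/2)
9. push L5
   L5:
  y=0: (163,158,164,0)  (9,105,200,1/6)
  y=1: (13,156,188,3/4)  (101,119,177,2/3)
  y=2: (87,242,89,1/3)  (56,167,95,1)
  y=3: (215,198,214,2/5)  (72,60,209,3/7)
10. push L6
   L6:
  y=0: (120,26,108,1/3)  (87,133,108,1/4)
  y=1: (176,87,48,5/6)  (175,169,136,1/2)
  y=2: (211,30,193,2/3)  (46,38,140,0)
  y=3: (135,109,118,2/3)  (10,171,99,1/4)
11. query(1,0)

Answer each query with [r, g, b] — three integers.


(0,3) stack=L1,L2; from [0,0,0]:
after L1 α=1: [141, 59, 172]
after L2 α=1/2: [185, 85, 343/2]
= [185, 85, 172]

query (0,3) [L1,L2,L3] — begin 0,0,0
+L1 (α=1) → [141, 59, 172]
+L2 (α=1/2) → [185, 85, 343/2]
+L3 (α=1/4) → [193, 311/4, 1457/8]
= [193, 78, 182]

at x=0,y=2 over L1,L2,L3:
+L1 (α=2/5) → [58/5, 42/5, 38]
+L2 (α=1) → [25, 172, 254]
+L3 (α=2/3) → [487/3, 592/3, 538/3]
rounded: [162, 197, 179]

(0,1) stack=L1,L2,L3; from [0,0,0]:
+L1 (α=5/6) → [375/2, 395/2, 335/2]
+L2 (α=0) → [375/2, 395/2, 335/2]
+L3 (α=4/5) → [711/10, 1067/10, 1407/10]
→ [71, 107, 141]

at x=1,y=0 over L1,L2,L3,L4,L5,L6:
L1 α=0: [0, 0, 0]
L2 α=2/3: [442/3, 178/3, 502/3]
L3 α=1: [186, 186, 99]
L4 α=1/2: [188, 131, 267/2]
L5 α=1/6: [949/6, 380/3, 1735/12]
L6 α=1/4: [1123/8, 513/4, 2167/16]
→ [140, 128, 135]


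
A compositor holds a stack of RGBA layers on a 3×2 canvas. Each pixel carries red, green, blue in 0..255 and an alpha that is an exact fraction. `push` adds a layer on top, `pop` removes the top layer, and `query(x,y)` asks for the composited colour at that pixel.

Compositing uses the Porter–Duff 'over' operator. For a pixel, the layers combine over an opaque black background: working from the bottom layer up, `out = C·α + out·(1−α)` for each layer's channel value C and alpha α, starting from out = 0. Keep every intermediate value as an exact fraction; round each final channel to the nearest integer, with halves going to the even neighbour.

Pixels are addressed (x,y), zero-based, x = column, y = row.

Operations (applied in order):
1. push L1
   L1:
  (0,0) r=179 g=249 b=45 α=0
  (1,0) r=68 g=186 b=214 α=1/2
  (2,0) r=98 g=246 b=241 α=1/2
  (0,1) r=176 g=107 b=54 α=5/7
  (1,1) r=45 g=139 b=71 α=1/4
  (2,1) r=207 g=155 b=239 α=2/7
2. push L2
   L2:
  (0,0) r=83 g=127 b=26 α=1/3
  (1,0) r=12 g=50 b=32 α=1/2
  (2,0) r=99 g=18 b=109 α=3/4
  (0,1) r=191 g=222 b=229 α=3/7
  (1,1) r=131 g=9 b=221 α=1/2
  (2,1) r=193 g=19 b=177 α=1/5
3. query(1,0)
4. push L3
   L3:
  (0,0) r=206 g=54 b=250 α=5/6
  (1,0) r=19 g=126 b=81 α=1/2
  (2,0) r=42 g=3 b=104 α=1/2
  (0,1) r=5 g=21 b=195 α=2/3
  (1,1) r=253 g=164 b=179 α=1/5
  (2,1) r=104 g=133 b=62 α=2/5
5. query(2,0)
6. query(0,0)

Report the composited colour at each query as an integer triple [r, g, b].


query (1,0) [L1,L2] — begin 0,0,0
after L1 α=1/2: [34, 93, 107]
after L2 α=1/2: [23, 143/2, 139/2]
= [23, 72, 70]

(2,0) stack=L1,L2,L3; from [0,0,0]:
L1 α=1/2: [49, 123, 241/2]
L2 α=3/4: [173/2, 177/4, 895/8]
L3 α=1/2: [257/4, 189/8, 1727/16]
rounded: [64, 24, 108]

at x=0,y=0 over L1,L2,L3:
after L1 α=0: [0, 0, 0]
after L2 α=1/3: [83/3, 127/3, 26/3]
after L3 α=5/6: [3173/18, 937/18, 1888/9]
→ [176, 52, 210]


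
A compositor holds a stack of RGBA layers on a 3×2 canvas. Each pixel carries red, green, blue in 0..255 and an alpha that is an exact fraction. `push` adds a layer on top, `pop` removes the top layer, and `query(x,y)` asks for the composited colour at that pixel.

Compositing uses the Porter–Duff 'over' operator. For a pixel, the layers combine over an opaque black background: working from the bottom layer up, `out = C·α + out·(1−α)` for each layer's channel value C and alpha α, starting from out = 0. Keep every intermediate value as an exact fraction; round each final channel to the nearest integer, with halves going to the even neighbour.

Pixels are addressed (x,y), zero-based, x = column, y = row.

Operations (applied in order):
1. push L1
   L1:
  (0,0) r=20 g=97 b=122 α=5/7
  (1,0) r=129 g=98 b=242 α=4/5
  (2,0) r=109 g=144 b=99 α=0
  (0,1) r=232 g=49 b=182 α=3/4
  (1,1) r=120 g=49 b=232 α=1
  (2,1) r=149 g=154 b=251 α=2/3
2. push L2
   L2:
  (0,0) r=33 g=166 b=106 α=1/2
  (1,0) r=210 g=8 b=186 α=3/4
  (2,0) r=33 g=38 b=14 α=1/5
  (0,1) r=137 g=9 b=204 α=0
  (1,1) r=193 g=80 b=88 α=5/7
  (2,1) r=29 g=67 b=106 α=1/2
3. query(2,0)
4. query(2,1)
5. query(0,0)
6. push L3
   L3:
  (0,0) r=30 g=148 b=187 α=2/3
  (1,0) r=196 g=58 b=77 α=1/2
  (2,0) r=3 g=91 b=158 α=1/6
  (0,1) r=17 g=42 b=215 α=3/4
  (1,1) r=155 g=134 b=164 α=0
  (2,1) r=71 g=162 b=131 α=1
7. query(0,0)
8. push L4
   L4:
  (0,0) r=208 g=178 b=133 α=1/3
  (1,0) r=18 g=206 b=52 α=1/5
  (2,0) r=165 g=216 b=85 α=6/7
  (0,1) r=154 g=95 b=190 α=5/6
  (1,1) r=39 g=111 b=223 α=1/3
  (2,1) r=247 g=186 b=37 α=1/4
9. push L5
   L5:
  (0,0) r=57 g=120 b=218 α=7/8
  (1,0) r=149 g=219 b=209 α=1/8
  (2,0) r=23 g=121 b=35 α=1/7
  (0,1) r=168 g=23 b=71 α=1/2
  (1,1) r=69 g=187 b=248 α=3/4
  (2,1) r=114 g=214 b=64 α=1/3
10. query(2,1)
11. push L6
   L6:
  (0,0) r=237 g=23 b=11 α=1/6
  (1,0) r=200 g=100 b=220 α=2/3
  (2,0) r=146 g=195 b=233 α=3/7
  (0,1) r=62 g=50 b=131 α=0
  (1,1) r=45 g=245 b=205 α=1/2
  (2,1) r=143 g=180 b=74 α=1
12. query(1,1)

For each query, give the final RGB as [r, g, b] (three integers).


(2,0) stack=L1,L2; from [0,0,0]:
after L1 α=0: [0, 0, 0]
after L2 α=1/5: [33/5, 38/5, 14/5]
rounded: [7, 8, 3]

at x=2,y=1 over L1,L2:
after L1 α=2/3: [298/3, 308/3, 502/3]
after L2 α=1/2: [385/6, 509/6, 410/3]
= [64, 85, 137]

at x=0,y=0 over L1,L2:
after L1 α=5/7: [100/7, 485/7, 610/7]
after L2 α=1/2: [331/14, 1647/14, 676/7]
= [24, 118, 97]

query (0,0) [L1,L2,L3] — begin 0,0,0
after L1 α=5/7: [100/7, 485/7, 610/7]
after L2 α=1/2: [331/14, 1647/14, 676/7]
after L3 α=2/3: [1171/42, 5791/42, 1098/7]
= [28, 138, 157]

query (2,1) [L1,L2,L3,L4,L5] — begin 0,0,0
after L1 α=2/3: [298/3, 308/3, 502/3]
after L2 α=1/2: [385/6, 509/6, 410/3]
after L3 α=1: [71, 162, 131]
after L4 α=1/4: [115, 168, 215/2]
after L5 α=1/3: [344/3, 550/3, 93]
= [115, 183, 93]

at x=1,y=1 over L1,L2,L3,L4,L5,L6:
L1 α=1: [120, 49, 232]
L2 α=5/7: [1205/7, 498/7, 904/7]
L3 α=0: [1205/7, 498/7, 904/7]
L4 α=1/3: [2683/21, 591/7, 1123/7]
L5 α=3/4: [3515/42, 2259/14, 6331/28]
L6 α=1/2: [5405/84, 5689/28, 12071/56]
→ [64, 203, 216]


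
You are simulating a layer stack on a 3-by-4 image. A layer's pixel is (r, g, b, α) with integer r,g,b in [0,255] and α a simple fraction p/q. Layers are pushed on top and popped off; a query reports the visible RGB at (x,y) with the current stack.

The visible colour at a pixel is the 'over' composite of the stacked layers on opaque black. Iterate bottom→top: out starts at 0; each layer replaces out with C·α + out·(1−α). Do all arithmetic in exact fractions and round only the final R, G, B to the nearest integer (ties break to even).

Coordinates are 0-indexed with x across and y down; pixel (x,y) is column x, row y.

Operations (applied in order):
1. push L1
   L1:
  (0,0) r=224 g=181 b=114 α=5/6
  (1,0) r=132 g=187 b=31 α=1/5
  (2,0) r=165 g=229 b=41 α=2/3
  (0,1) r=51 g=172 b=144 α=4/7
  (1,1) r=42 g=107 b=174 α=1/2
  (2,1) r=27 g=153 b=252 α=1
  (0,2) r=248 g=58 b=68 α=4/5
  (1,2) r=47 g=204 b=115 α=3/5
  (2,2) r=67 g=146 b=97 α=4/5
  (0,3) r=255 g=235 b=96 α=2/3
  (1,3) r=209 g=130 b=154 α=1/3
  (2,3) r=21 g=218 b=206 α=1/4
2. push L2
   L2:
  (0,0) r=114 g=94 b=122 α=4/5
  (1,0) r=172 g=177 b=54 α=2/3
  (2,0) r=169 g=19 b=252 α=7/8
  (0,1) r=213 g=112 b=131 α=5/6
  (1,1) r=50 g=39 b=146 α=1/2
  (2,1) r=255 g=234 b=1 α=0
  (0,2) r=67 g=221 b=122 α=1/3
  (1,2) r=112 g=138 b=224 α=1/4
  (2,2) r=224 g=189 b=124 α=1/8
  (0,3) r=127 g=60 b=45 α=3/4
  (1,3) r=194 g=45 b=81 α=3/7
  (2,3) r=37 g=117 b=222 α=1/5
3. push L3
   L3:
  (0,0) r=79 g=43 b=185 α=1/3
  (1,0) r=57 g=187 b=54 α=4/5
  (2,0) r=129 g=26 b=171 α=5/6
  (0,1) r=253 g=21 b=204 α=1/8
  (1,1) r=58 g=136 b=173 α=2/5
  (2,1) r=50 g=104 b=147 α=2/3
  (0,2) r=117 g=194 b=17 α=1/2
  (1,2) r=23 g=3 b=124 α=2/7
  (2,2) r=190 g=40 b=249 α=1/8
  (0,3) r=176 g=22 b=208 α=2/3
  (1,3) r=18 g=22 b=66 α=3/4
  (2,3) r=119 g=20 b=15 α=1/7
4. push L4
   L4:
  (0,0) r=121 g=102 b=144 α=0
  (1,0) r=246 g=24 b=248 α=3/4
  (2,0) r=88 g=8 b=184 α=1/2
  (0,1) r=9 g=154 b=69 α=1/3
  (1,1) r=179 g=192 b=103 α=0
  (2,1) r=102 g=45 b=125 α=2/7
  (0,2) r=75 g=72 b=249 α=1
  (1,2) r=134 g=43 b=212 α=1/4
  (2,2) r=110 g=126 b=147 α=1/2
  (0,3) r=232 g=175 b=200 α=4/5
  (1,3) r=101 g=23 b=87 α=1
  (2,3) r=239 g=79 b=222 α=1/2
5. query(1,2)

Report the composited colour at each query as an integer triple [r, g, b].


at x=1,y=2 over L1,L2,L3,L4:
L1 α=3/5: [141/5, 612/5, 69]
L2 α=1/4: [983/20, 1263/10, 431/4]
L3 α=2/7: [1167/28, 1275/14, 3147/28]
L4 α=1/4: [7253/112, 4427/56, 15377/112]
→ [65, 79, 137]


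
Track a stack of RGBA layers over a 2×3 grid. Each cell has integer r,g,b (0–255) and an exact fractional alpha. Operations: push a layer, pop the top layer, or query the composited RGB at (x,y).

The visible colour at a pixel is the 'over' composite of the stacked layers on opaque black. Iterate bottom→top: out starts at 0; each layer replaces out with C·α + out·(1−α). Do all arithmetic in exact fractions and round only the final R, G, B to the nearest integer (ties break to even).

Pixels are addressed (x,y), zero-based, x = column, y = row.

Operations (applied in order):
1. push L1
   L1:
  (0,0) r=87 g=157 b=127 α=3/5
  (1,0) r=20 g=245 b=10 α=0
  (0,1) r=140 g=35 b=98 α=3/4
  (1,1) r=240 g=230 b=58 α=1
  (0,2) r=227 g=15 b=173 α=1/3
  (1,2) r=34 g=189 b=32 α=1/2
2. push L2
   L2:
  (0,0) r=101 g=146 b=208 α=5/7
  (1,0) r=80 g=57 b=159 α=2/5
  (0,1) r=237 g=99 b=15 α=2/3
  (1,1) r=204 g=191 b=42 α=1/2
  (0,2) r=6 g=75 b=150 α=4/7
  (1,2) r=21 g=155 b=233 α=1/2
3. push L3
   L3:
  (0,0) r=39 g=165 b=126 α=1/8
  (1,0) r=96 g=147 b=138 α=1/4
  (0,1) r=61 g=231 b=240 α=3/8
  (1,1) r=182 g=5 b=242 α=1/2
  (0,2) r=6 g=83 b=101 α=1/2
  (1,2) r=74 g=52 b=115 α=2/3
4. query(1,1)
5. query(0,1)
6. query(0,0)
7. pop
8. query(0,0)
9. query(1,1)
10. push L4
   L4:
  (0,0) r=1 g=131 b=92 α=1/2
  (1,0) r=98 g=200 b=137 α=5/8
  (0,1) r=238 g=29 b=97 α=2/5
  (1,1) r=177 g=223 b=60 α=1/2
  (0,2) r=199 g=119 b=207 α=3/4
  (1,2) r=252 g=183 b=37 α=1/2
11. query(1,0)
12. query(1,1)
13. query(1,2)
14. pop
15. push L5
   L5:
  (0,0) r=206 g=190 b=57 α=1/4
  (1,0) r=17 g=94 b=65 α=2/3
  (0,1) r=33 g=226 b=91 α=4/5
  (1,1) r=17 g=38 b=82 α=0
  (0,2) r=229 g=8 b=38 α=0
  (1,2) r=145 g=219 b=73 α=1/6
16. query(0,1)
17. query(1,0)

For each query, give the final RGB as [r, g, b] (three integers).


query (1,1) [L1,L2,L3] — begin 0,0,0
+L1 (α=1) → [240, 230, 58]
+L2 (α=1/2) → [222, 421/2, 50]
+L3 (α=1/2) → [202, 431/4, 146]
rounded: [202, 108, 146]

at x=0,y=1 over L1,L2,L3:
+L1 (α=3/4) → [105, 105/4, 147/2]
+L2 (α=2/3) → [193, 299/4, 69/2]
+L3 (α=3/8) → [287/2, 4267/32, 1785/16]
= [144, 133, 112]

at x=0,y=0 over L1,L2,L3:
+L1 (α=3/5) → [261/5, 471/5, 381/5]
+L2 (α=5/7) → [3047/35, 656/5, 5962/35]
+L3 (α=1/8) → [1621/20, 5417/40, 824/5]
= [81, 135, 165]

query (0,0) [L1,L2] — begin 0,0,0
+L1 (α=3/5) → [261/5, 471/5, 381/5]
+L2 (α=5/7) → [3047/35, 656/5, 5962/35]
→ [87, 131, 170]

query (1,1) [L1,L2] — begin 0,0,0
+L1 (α=1) → [240, 230, 58]
+L2 (α=1/2) → [222, 421/2, 50]
rounded: [222, 210, 50]

at x=1,y=0 over L1,L2,L4:
+L1 (α=0) → [0, 0, 0]
+L2 (α=2/5) → [32, 114/5, 318/5]
+L4 (α=5/8) → [293/4, 2671/20, 4379/40]
→ [73, 134, 109]

query (1,1) [L1,L2,L4] — begin 0,0,0
after L1 α=1: [240, 230, 58]
after L2 α=1/2: [222, 421/2, 50]
after L4 α=1/2: [399/2, 867/4, 55]
→ [200, 217, 55]

at x=1,y=2 over L1,L2,L4:
L1 α=1/2: [17, 189/2, 16]
L2 α=1/2: [19, 499/4, 249/2]
L4 α=1/2: [271/2, 1231/8, 323/4]
= [136, 154, 81]

at x=0,y=1 over L1,L2,L5:
after L1 α=3/4: [105, 105/4, 147/2]
after L2 α=2/3: [193, 299/4, 69/2]
after L5 α=4/5: [65, 783/4, 797/10]
= [65, 196, 80]

at x=1,y=0 over L1,L2,L5:
L1 α=0: [0, 0, 0]
L2 α=2/5: [32, 114/5, 318/5]
L5 α=2/3: [22, 1054/15, 968/15]
rounded: [22, 70, 65]


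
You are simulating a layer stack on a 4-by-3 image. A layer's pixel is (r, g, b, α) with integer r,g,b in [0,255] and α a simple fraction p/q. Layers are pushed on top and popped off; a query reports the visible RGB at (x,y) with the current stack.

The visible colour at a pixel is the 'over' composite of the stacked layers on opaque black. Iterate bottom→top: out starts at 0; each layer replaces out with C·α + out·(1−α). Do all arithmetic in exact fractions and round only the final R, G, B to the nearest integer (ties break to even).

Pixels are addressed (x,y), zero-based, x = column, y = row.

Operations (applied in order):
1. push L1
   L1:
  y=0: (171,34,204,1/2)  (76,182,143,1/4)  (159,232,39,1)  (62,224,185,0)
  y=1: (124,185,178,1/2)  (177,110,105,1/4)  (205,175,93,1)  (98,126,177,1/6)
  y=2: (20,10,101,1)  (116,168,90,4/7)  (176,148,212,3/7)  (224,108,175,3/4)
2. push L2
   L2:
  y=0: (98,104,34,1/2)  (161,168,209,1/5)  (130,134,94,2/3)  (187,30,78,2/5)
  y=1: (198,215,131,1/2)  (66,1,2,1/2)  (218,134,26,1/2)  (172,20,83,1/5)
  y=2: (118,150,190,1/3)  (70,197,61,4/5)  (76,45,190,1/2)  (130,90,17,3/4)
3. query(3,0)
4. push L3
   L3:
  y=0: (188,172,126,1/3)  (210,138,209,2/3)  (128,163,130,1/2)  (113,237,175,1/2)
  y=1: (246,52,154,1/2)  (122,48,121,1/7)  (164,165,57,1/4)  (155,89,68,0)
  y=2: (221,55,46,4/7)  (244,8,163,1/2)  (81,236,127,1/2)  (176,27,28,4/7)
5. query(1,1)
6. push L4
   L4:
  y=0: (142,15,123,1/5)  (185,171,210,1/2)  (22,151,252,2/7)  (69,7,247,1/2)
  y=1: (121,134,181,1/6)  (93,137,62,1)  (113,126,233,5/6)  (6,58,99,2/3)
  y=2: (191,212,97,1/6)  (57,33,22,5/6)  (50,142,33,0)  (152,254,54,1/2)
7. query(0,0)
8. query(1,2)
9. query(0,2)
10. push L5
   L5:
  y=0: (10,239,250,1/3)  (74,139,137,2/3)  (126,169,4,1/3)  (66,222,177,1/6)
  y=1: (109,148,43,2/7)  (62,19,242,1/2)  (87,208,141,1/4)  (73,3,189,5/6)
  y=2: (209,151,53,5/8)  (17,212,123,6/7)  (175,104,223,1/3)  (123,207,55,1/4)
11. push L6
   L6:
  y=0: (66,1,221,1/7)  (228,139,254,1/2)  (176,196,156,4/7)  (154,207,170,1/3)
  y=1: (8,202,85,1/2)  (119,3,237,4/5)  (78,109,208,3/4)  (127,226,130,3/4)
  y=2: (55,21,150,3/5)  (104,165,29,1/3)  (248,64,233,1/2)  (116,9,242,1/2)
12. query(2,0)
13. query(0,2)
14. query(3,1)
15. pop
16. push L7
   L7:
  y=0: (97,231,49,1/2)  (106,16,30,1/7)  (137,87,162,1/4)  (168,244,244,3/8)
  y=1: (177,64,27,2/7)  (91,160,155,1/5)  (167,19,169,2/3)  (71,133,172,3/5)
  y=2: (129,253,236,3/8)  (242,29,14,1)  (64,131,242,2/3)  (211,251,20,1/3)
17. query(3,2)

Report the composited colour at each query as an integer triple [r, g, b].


at x=3,y=0 over L1,L2:
+L1 (α=0) → [0, 0, 0]
+L2 (α=2/5) → [374/5, 12, 156/5]
rounded: [75, 12, 31]

(1,1) stack=L1,L2,L3; from [0,0,0]:
after L1 α=1/4: [177/4, 55/2, 105/4]
after L2 α=1/2: [441/8, 57/4, 113/8]
after L3 α=1/7: [1811/28, 267/14, 823/28]
→ [65, 19, 29]

query (0,0) [L1,L2,L3,L4] — begin 0,0,0
+L1 (α=1/2) → [171/2, 17, 102]
+L2 (α=1/2) → [367/4, 121/2, 68]
+L3 (α=1/3) → [743/6, 293/3, 262/3]
+L4 (α=1/5) → [1912/15, 1217/15, 1417/15]
= [127, 81, 94]

at x=1,y=2 over L1,L2,L3,L4:
L1 α=4/7: [464/7, 96, 360/7]
L2 α=4/5: [2424/35, 884/5, 2068/35]
L3 α=1/2: [5482/35, 462/5, 7773/70]
L4 α=5/6: [15457/210, 429/10, 15473/420]
rounded: [74, 43, 37]

at x=0,y=2 over L1,L2,L3,L4:
L1 α=1: [20, 10, 101]
L2 α=1/3: [158/3, 170/3, 392/3]
L3 α=4/7: [1042/7, 390/7, 576/7]
L4 α=1/6: [6547/42, 1717/21, 3559/42]
= [156, 82, 85]

(2,0) stack=L1,L2,L3,L4,L5,L6; from [0,0,0]:
after L1 α=1: [159, 232, 39]
after L2 α=2/3: [419/3, 500/3, 227/3]
after L3 α=1/2: [803/6, 989/6, 617/6]
after L4 α=2/7: [4279/42, 6757/42, 6109/42]
after L5 α=1/3: [6925/63, 10306/63, 6193/63]
after L6 α=4/7: [21709/147, 26770/147, 19297/147]
rounded: [148, 182, 131]

query (0,2) [L1,L2,L3,L4,L5,L6] — begin 0,0,0
+L1 (α=1) → [20, 10, 101]
+L2 (α=1/3) → [158/3, 170/3, 392/3]
+L3 (α=4/7) → [1042/7, 390/7, 576/7]
+L4 (α=1/6) → [6547/42, 1717/21, 3559/42]
+L5 (α=5/8) → [21177/112, 3501/28, 7269/112]
+L6 (α=3/5) → [30417/280, 4383/70, 32469/280]
= [109, 63, 116]

query (3,1) [L1,L2,L3,L4,L5,L6] — begin 0,0,0
L1 α=1/6: [49/3, 21, 59/2]
L2 α=1/5: [712/15, 104/5, 201/5]
L3 α=0: [712/15, 104/5, 201/5]
L4 α=2/3: [892/45, 228/5, 397/5]
L5 α=5/6: [17317/270, 101/10, 2561/15]
L6 α=3/4: [120187/1080, 6881/40, 8411/60]
= [111, 172, 140]

(3,2) stack=L1,L2,L3,L4,L5,L7; from [0,0,0]:
L1 α=3/4: [168, 81, 525/4]
L2 α=3/4: [279/2, 351/4, 729/16]
L3 α=4/7: [2245/14, 1485/28, 3979/112]
L4 α=1/2: [4373/28, 8597/56, 10027/224]
L5 α=1/4: [16563/112, 37383/224, 42401/896]
L7 α=1/3: [28379/168, 65495/336, 51361/1344]
= [169, 195, 38]
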